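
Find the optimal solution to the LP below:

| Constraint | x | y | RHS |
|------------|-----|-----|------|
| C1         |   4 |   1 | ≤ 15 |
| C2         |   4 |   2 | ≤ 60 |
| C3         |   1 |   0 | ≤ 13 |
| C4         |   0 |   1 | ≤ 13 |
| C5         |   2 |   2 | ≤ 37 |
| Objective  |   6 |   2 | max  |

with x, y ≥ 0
Each vertex is the intersection of two constraint boundaries that also satisfies all remaining constraints:
  x = 0 and y = 0 → (0, 0)
  4x + y = 15 and y = 0 → (3.75, 0)
  4x + y = 15 and y = 13 → (0.5, 13)
  y = 13 and x = 0 → (0, 13)

Evaluating z = 6x + 2y at each vertex:
  (0, 0): z = 0
  (3.75, 0): z = 22.5
  (0.5, 13): z = 29
  (0, 13): z = 26

The maximum is at (0.5, 13) with z = 29.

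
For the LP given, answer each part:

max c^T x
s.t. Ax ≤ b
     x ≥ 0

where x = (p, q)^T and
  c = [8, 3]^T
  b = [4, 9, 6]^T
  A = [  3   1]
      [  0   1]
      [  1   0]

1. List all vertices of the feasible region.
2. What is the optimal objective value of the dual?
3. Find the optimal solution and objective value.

1. (0, 0), (1.333, 0), (0, 4)
2. 12 (by strong duality, equal to the primal optimum)
3. p = 0, q = 4, z = 12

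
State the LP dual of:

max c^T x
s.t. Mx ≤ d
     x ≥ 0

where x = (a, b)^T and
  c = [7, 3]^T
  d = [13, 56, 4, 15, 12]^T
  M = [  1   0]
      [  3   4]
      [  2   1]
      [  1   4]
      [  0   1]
Minimize: z = 13y1 + 56y2 + 4y3 + 15y4 + 12y5

Subject to:
  C1: -y1 - 3y2 - 2y3 - y4 ≤ -7
  C2: -4y2 - y3 - 4y4 - y5 ≤ -3
  y1, y2, y3, y4, y5 ≥ 0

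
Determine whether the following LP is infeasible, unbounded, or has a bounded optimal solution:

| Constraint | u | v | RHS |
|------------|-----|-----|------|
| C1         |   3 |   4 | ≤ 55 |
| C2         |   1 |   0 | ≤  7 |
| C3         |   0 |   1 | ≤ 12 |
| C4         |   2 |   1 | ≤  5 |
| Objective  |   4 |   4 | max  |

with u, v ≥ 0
The point (0, 5) satisfies every constraint, so the LP is feasible; the constraints give u ≤ 7 and v ≤ 12, which with u, v ≥ 0 keep the feasible region inside a bounded box. A feasible, bounded LP attains a finite optimum at a vertex.

Feasible with finite optimum z* = 20 at (0, 5).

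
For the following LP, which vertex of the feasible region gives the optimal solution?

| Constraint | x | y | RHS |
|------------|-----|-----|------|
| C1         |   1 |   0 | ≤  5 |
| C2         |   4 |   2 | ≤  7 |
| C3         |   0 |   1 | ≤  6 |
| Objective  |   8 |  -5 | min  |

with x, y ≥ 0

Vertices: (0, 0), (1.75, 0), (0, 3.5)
Evaluating z = 8x - 5y at each vertex:
  (0, 0): z = 0
  (1.75, 0): z = 14
  (0, 3.5): z = -17.5

The smallest value is z = -17.5, attained at (0, 3.5).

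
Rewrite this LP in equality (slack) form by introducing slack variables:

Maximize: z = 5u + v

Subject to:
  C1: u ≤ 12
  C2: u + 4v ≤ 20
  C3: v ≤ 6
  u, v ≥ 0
max z = 5u + v

s.t.
  u + s1 = 12
  u + 4v + s2 = 20
  v + s3 = 6
  u, v, s1, s2, s3 ≥ 0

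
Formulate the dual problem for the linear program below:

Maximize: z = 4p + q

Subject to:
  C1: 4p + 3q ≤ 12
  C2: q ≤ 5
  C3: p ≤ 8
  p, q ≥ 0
Minimize: z = 12y1 + 5y2 + 8y3

Subject to:
  C1: -4y1 - y3 ≤ -4
  C2: -3y1 - y2 ≤ -1
  y1, y2, y3 ≥ 0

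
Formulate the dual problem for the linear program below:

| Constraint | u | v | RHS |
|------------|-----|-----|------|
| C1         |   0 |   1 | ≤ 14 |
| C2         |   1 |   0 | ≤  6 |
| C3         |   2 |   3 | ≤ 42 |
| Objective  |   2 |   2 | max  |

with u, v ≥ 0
Minimize: z = 14y1 + 6y2 + 42y3

Subject to:
  C1: -y2 - 2y3 ≤ -2
  C2: -y1 - 3y3 ≤ -2
  y1, y2, y3 ≥ 0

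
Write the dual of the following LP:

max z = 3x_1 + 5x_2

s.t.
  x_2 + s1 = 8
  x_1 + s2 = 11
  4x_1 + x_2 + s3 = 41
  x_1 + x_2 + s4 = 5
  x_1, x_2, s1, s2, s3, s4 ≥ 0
Minimize: z = 8y1 + 11y2 + 41y3 + 5y4

Subject to:
  C1: -y2 - 4y3 - y4 ≤ -3
  C2: -y1 - y3 - y4 ≤ -5
  y1, y2, y3, y4 ≥ 0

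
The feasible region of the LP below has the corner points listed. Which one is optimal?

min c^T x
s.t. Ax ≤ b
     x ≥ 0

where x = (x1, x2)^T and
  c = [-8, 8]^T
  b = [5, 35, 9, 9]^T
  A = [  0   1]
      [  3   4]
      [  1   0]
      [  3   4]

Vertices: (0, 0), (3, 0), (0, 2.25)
(3, 0) with z = -24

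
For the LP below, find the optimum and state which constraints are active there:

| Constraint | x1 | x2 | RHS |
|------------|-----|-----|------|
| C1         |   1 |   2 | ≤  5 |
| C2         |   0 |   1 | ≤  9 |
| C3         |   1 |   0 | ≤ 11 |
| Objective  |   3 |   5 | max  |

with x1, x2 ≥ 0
Optimal: x1 = 5, x2 = 0
Slack at optimum:
  C1: slack = 0 (binding)
  C2: slack = 9
  C3: slack = 6
  x1 ≥ 0: x1 = 5
  x2 ≥ 0: x2 = 0 (binding)
Binding constraints: C1, x2 ≥ 0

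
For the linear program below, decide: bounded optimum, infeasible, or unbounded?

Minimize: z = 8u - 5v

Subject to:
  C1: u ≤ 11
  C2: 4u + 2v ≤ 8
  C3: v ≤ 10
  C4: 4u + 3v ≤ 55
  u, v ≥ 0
The point (0, 4) satisfies every constraint, so the LP is feasible; the constraints give u ≤ 11 and v ≤ 10, which with u, v ≥ 0 keep the feasible region inside a bounded box. A feasible, bounded LP attains a finite optimum at a vertex.

Evaluating z = 8u - 5v at each vertex:
  (0, 0): z = 0
  (2, 0): z = 16
  (0, 4): z = -20

Bounded optimum: z* = -20 at (0, 4).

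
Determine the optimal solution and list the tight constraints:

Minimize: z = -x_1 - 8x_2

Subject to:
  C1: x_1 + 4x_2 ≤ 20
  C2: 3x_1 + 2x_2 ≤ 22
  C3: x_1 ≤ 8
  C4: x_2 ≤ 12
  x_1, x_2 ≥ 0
Optimal: x_1 = 0, x_2 = 5
Slack at optimum:
  C1: slack = 0 (binding)
  C2: slack = 12
  C3: slack = 8
  C4: slack = 7
  x_1 ≥ 0: x_1 = 0 (binding)
  x_2 ≥ 0: x_2 = 5
Binding constraints: C1, x_1 ≥ 0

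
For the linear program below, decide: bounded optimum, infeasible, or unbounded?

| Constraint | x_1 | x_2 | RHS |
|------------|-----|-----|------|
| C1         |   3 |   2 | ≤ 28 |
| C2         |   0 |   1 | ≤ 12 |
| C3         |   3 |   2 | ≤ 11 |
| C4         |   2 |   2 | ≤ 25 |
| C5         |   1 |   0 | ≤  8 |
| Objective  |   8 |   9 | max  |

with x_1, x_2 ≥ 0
The point (0, 5.5) satisfies every constraint, so the LP is feasible; the constraints give x_1 ≤ 8 and x_2 ≤ 12, which with x_1, x_2 ≥ 0 keep the feasible region inside a bounded box. A feasible, bounded LP attains a finite optimum at a vertex.

Evaluating z = 8x_1 + 9x_2 at each vertex:
  (0, 0): z = 0
  (3.667, 0): z = 29.33
  (0, 5.5): z = 49.5

The LP has an optimal solution: (0, 5.5) with z = 49.5.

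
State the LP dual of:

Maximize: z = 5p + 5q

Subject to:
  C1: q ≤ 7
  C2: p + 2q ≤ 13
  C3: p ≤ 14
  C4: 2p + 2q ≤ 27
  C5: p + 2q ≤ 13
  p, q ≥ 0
Minimize: z = 7y1 + 13y2 + 14y3 + 27y4 + 13y5

Subject to:
  C1: -y2 - y3 - 2y4 - y5 ≤ -5
  C2: -y1 - 2y2 - 2y4 - 2y5 ≤ -5
  y1, y2, y3, y4, y5 ≥ 0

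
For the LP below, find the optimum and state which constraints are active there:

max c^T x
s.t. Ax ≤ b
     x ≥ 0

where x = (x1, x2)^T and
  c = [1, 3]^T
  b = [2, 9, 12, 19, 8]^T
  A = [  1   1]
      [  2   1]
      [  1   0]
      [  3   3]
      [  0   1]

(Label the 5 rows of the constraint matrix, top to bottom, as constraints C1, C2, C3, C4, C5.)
Optimal: x1 = 0, x2 = 2
Slack at optimum:
  C1: slack = 0 (binding)
  C2: slack = 7
  C3: slack = 12
  C4: slack = 13
  C5: slack = 6
  x1 ≥ 0: x1 = 0 (binding)
  x2 ≥ 0: x2 = 2
Binding constraints: C1, x1 ≥ 0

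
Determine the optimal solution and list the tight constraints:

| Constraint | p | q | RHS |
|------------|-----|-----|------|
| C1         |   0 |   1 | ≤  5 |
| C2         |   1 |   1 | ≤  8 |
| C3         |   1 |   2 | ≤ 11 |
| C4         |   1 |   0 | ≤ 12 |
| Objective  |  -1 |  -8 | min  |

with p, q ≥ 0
Optimal: p = 1, q = 5
Slack at optimum:
  C1: slack = 0 (binding)
  C2: slack = 2
  C3: slack = 0 (binding)
  C4: slack = 11
  p ≥ 0: p = 1
  q ≥ 0: q = 5
Binding constraints: C1, C3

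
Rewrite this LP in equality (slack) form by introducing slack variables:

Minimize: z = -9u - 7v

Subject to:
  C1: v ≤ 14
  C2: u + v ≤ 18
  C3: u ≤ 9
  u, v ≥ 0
min z = -9u - 7v

s.t.
  v + s1 = 14
  u + v + s2 = 18
  u + s3 = 9
  u, v, s1, s2, s3 ≥ 0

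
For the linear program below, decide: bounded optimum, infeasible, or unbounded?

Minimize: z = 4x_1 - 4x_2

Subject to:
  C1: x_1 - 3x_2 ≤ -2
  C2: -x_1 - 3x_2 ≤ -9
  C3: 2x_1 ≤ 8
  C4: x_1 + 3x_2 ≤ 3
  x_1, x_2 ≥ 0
C4 requires x_1 + 3x_2 ≤ 3, while C2 (-x_1 - 3x_2 ≤ -9) is equivalent to x_1 + 3x_2 ≥ 9. Together they would need 9 ≤ x_1 + 3x_2 ≤ 3, which is impossible since 9 > 3. No point satisfies all constraints.

The feasible region is empty; the LP is infeasible.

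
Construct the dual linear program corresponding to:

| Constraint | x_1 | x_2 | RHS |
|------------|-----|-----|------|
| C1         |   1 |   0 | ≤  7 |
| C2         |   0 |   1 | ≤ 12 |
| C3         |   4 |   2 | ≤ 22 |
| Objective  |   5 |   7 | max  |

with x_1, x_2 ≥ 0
Minimize: z = 7y1 + 12y2 + 22y3

Subject to:
  C1: -y1 - 4y3 ≤ -5
  C2: -y2 - 2y3 ≤ -7
  y1, y2, y3 ≥ 0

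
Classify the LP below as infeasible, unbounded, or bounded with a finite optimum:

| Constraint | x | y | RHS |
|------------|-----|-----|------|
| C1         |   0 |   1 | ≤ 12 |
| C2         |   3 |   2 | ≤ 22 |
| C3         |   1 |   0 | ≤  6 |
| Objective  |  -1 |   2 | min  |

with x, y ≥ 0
The point (6, 0) satisfies every constraint, so the LP is feasible; the constraints give x ≤ 6 and y ≤ 12, which with x, y ≥ 0 keep the feasible region inside a bounded box. A feasible, bounded LP attains a finite optimum at a vertex.

Evaluating z = -x + 2y at each vertex:
  (0, 0): z = 0
  (6, 0): z = -6
  (6, 2): z = -2
  (0, 11): z = 22

The LP has an optimal solution: (6, 0) with z = -6.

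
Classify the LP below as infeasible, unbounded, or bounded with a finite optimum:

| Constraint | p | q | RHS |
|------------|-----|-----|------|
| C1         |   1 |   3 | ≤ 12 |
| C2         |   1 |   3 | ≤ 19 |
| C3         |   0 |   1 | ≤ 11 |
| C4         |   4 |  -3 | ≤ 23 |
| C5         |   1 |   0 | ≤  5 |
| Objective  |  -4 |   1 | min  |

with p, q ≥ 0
The point (5, 0) satisfies every constraint, so the LP is feasible; the constraints give p ≤ 5 and q ≤ 11, which with p, q ≥ 0 keep the feasible region inside a bounded box. A feasible, bounded LP attains a finite optimum at a vertex.

Feasible with finite optimum z* = -20 at (5, 0).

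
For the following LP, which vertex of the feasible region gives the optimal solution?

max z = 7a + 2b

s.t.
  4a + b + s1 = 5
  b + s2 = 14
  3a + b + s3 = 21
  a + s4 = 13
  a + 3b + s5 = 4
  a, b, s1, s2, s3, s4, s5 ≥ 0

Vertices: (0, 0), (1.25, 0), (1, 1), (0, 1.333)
(1, 1) with z = 9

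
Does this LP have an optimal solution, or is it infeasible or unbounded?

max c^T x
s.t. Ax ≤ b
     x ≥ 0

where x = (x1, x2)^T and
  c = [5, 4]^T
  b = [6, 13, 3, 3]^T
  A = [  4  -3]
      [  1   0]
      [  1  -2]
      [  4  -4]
Feasible point: (0, 0) satisfies every constraint, so the LP is feasible.
Direction d = (0, 1): for each constraint row a, a·d ≤ 0 —
  (4)(0) + (-3)(1) = -3 ≤ 0
  (1)(0) + (0)(1) = 0 ≤ 0
  (1)(0) + (-2)(1) = -2 ≤ 0
  (4)(0) + (-4)(1) = -4 ≤ 0
and d ≥ 0, so (0, 0) + t·d stays feasible for every t ≥ 0. Along this ray z = 5x1 + 4x2 changes by 4 per unit t, so z → +∞.

Unbounded — the objective can increase without bound over the feasible region.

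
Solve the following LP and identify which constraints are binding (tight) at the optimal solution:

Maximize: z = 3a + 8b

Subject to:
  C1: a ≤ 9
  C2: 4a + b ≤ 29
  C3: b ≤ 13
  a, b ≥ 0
Optimal: a = 4, b = 13
Binding: C2, C3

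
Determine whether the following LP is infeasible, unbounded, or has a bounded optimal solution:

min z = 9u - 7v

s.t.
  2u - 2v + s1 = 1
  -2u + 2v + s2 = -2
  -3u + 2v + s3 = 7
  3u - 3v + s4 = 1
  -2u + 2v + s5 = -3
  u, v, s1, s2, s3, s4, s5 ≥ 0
The row 2u - 2v + s1 = 1 with s1 ≥ 0 requires 2u - 2v ≤ 1, while the row -2u + 2v + s2 = -2 with s2 ≥ 0 is equivalent to 2u - 2v ≥ 2. Together they would need 2 ≤ 2u - 2v ≤ 1, which is impossible since 2 > 1. No point satisfies all constraints.

The feasible region is empty; the LP is infeasible.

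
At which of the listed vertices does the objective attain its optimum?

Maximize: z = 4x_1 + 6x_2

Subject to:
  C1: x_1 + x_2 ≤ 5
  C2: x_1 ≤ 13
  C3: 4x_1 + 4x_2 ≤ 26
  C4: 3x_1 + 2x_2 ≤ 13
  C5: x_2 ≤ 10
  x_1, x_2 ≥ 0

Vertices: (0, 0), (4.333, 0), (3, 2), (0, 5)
Evaluating z = 4x_1 + 6x_2 at each vertex:
  (0, 0): z = 0
  (4.333, 0): z = 17.33
  (3, 2): z = 24
  (0, 5): z = 30

The largest value is z = 30, attained at (0, 5).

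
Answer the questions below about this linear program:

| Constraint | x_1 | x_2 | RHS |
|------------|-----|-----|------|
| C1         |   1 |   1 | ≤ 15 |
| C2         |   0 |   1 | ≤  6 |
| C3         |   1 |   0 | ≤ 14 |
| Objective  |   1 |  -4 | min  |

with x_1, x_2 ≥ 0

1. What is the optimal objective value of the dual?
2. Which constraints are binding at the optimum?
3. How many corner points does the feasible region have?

1. -24 (by strong duality, equal to the primal optimum)
2. C2, x_1 ≥ 0
3. 5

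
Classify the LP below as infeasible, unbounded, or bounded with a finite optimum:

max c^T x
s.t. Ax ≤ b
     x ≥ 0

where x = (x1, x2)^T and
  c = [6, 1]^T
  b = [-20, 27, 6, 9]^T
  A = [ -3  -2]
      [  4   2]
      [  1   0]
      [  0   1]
The point (6, 1.5) satisfies every constraint, so the LP is feasible; the constraints give x1 ≤ 6 and x2 ≤ 9, which with x1, x2 ≥ 0 keep the feasible region inside a bounded box. A feasible, bounded LP attains a finite optimum at a vertex.

Evaluating z = 6x1 + x2 at each vertex:
  (6, 1): z = 37
  (6, 1.5): z = 37.5
  (2.25, 9): z = 22.5
  (0.6667, 9): z = 13

The LP has an optimal solution: (6, 1.5) with z = 37.5.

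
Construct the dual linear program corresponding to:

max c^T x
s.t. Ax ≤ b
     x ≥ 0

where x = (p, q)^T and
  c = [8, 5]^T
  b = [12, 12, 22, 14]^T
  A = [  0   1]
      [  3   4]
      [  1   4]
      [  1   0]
Minimize: z = 12y1 + 12y2 + 22y3 + 14y4

Subject to:
  C1: -3y2 - y3 - y4 ≤ -8
  C2: -y1 - 4y2 - 4y3 ≤ -5
  y1, y2, y3, y4 ≥ 0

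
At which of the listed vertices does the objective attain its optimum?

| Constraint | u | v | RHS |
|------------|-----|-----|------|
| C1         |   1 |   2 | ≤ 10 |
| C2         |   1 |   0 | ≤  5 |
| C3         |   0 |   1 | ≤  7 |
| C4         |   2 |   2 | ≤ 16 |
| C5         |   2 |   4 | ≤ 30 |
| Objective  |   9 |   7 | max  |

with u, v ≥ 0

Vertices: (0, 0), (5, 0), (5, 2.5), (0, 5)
Evaluating z = 9u + 7v at each vertex:
  (0, 0): z = 0
  (5, 0): z = 45
  (5, 2.5): z = 62.5
  (0, 5): z = 35

The largest value is z = 62.5, attained at (5, 2.5).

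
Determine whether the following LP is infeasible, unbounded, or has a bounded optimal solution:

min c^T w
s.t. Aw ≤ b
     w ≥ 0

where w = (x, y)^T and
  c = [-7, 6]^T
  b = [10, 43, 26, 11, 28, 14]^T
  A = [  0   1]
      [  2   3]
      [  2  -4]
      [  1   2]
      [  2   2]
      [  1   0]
The point (11, 0) satisfies every constraint, so the LP is feasible; the constraints give x ≤ 14 and y ≤ 10, which with x, y ≥ 0 keep the feasible region inside a bounded box. A feasible, bounded LP attains a finite optimum at a vertex.

The LP has an optimal solution: (11, 0) with z = -77.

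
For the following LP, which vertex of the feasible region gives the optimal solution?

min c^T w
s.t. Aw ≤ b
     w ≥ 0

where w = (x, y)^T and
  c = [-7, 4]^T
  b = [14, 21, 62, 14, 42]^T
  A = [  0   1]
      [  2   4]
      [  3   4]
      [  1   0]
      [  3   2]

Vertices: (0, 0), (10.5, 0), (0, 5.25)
(10.5, 0) with z = -73.5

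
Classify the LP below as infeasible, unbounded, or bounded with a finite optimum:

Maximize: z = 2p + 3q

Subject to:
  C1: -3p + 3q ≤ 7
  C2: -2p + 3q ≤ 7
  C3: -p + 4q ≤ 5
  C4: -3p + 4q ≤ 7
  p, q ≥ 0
Feasible point: (0, 0) satisfies every constraint, so the LP is feasible.
Direction d = (1, 0): for each constraint row a, a·d ≤ 0 —
  (-3)(1) + (3)(0) = -3 ≤ 0
  (-2)(1) + (3)(0) = -2 ≤ 0
  (-1)(1) + (4)(0) = -1 ≤ 0
  (-3)(1) + (4)(0) = -3 ≤ 0
and d ≥ 0, so (0, 0) + t·d stays feasible for every t ≥ 0. Along this ray z = 2p + 3q changes by 2 per unit t, so z → +∞.

The LP is unbounded; z can be made arbitrarily large.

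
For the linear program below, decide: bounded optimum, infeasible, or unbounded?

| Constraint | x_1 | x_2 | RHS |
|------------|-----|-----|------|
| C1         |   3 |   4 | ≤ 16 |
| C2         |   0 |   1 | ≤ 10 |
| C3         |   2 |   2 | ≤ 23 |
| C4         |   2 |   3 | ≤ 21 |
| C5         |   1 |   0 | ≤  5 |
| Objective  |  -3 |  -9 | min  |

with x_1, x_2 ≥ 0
The point (0, 4) satisfies every constraint, so the LP is feasible; the constraints give x_1 ≤ 5 and x_2 ≤ 10, which with x_1, x_2 ≥ 0 keep the feasible region inside a bounded box. A feasible, bounded LP attains a finite optimum at a vertex.

Evaluating z = -3x_1 - 9x_2 at each vertex:
  (0, 0): z = 0
  (5, 0): z = -15
  (5, 0.25): z = -17.25
  (0, 4): z = -36

Bounded optimum: z* = -36 at (0, 4).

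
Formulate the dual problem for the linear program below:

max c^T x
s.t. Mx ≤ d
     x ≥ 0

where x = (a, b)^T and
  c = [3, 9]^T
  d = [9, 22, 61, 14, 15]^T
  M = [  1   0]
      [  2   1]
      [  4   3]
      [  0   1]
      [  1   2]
Minimize: z = 9y1 + 22y2 + 61y3 + 14y4 + 15y5

Subject to:
  C1: -y1 - 2y2 - 4y3 - y5 ≤ -3
  C2: -y2 - 3y3 - y4 - 2y5 ≤ -9
  y1, y2, y3, y4, y5 ≥ 0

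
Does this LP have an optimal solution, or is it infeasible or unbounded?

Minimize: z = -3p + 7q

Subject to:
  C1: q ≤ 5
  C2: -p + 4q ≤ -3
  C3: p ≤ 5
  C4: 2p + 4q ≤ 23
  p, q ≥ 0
The point (5, 0) satisfies every constraint, so the LP is feasible; the constraints give p ≤ 5 and q ≤ 5, which with p, q ≥ 0 keep the feasible region inside a bounded box. A feasible, bounded LP attains a finite optimum at a vertex.

Feasible with finite optimum z* = -15 at (5, 0).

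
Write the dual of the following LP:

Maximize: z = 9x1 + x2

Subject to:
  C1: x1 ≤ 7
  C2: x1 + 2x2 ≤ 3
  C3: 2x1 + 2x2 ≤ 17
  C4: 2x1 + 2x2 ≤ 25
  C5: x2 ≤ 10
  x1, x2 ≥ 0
Minimize: z = 7y1 + 3y2 + 17y3 + 25y4 + 10y5

Subject to:
  C1: -y1 - y2 - 2y3 - 2y4 ≤ -9
  C2: -2y2 - 2y3 - 2y4 - y5 ≤ -1
  y1, y2, y3, y4, y5 ≥ 0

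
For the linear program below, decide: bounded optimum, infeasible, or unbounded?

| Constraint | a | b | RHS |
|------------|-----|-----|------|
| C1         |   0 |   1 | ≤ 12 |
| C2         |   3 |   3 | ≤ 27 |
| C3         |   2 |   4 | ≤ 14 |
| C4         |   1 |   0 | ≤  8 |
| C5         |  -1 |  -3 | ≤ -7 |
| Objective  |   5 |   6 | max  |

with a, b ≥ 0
The point (7, 0) satisfies every constraint, so the LP is feasible; the constraints give a ≤ 8 and b ≤ 12, which with a, b ≥ 0 keep the feasible region inside a bounded box. A feasible, bounded LP attains a finite optimum at a vertex.

Evaluating z = 5a + 6b at each vertex:
  (7, 0): z = 35
  (0, 3.5): z = 21
  (0, 2.333): z = 14

Feasible with finite optimum z* = 35 at (7, 0).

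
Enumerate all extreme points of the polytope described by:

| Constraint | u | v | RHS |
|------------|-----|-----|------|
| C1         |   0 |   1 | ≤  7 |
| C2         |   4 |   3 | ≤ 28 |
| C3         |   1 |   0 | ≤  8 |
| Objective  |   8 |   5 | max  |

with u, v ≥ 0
Each vertex is the intersection of two constraint boundaries that also satisfies all remaining constraints:
  u = 0 and v = 0 → (0, 0)
  4u + 3v = 28 and v = 0 → (7, 0)
  v = 7 and 4u + 3v = 28 → (1.75, 7)
  v = 7 and u = 0 → (0, 7)

Vertices: (0, 0), (7, 0), (1.75, 7), (0, 7)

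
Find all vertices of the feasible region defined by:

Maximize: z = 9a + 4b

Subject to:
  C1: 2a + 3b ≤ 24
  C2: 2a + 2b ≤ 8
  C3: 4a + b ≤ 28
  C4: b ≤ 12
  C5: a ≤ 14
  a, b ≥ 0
Each vertex is the intersection of two constraint boundaries that also satisfies all remaining constraints:
  a = 0 and b = 0 → (0, 0)
  2a + 2b = 8 and b = 0 → (4, 0)
  2a + 2b = 8 and a = 0 → (0, 4)

Vertices: (0, 0), (4, 0), (0, 4)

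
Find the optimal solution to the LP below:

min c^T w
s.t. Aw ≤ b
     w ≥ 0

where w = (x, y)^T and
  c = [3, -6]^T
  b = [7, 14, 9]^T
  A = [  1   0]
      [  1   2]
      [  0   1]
Each vertex is the intersection of two constraint boundaries that also satisfies all remaining constraints:
  x = 0 and y = 0 → (0, 0)
  x = 7 and y = 0 → (7, 0)
  x = 7 and x + 2y = 14 → (7, 3.5)
  x + 2y = 14 and x = 0 → (0, 7)

Evaluating z = 3x - 6y at each vertex:
  (0, 0): z = 0
  (7, 0): z = 21
  (7, 3.5): z = 0
  (0, 7): z = -42

The minimum is at (0, 7) with z = -42.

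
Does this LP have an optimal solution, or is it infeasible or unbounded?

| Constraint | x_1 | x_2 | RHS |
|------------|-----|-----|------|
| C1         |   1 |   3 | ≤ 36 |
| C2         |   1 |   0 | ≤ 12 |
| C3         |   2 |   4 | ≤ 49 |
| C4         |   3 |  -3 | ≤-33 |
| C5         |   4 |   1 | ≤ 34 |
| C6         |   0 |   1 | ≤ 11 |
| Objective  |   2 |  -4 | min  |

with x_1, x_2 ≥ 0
The point (0, 11) satisfies every constraint, so the LP is feasible; the constraints give x_1 ≤ 12 and x_2 ≤ 11, which with x_1, x_2 ≥ 0 keep the feasible region inside a bounded box. A feasible, bounded LP attains a finite optimum at a vertex.

Evaluating z = 2x_1 - 4x_2 at each vertex:
  (0, 11): z = -44

Feasible with finite optimum z* = -44 at (0, 11).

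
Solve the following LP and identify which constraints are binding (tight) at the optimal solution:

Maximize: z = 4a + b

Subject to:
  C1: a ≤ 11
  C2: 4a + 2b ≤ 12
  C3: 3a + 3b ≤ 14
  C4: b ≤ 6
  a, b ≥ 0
Optimal: a = 3, b = 0
Binding: C2, b ≥ 0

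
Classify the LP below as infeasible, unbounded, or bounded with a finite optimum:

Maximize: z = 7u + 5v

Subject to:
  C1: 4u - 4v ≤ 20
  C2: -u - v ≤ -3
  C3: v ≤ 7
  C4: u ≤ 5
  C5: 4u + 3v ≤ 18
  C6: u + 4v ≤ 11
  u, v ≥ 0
The point (4.5, 0) satisfies every constraint, so the LP is feasible; the constraints give u ≤ 5 and v ≤ 7, which with u, v ≥ 0 keep the feasible region inside a bounded box. A feasible, bounded LP attains a finite optimum at a vertex.

Feasible with finite optimum z* = 31.5 at (4.5, 0).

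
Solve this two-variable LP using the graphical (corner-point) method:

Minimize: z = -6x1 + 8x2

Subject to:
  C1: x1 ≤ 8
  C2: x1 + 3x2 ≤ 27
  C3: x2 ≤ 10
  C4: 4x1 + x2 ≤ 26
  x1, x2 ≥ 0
Each vertex is the intersection of two constraint boundaries that also satisfies all remaining constraints:
  x1 = 0 and x2 = 0 → (0, 0)
  4x1 + x2 = 26 and x2 = 0 → (6.5, 0)
  x1 + 3x2 = 27 and 4x1 + x2 = 26 → (4.636, 7.455)
  x1 + 3x2 = 27 and x1 = 0 → (0, 9)

Evaluating z = -6x1 + 8x2 at each vertex:
  (0, 0): z = 0
  (6.5, 0): z = -39
  (4.636, 7.455): z = 31.82
  (0, 9): z = 72

The minimum is at (6.5, 0) with z = -39.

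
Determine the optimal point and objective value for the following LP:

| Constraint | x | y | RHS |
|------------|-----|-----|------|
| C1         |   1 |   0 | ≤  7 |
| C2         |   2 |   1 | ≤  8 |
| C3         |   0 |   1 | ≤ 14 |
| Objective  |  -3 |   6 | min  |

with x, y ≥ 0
Each vertex is the intersection of two constraint boundaries that also satisfies all remaining constraints:
  x = 0 and y = 0 → (0, 0)
  2x + y = 8 and y = 0 → (4, 0)
  2x + y = 8 and x = 0 → (0, 8)

Evaluating z = -3x + 6y at each vertex:
  (0, 0): z = 0
  (4, 0): z = -12
  (0, 8): z = 48

The minimum is at (4, 0) with z = -12.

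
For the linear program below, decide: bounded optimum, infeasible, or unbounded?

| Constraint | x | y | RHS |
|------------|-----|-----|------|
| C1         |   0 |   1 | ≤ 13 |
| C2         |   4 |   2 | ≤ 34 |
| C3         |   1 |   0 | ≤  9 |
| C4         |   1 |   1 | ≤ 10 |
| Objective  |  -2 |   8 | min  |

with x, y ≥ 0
The point (8.5, 0) satisfies every constraint, so the LP is feasible; the constraints give x ≤ 9 and y ≤ 13, which with x, y ≥ 0 keep the feasible region inside a bounded box. A feasible, bounded LP attains a finite optimum at a vertex.

The LP has an optimal solution: (8.5, 0) with z = -17.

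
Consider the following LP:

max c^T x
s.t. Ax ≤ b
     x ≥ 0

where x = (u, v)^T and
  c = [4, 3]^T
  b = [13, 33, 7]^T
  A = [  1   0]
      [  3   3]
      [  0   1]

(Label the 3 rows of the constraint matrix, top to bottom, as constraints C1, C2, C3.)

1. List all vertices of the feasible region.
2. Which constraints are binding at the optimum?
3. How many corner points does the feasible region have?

1. (0, 0), (11, 0), (4, 7), (0, 7)
2. C2, v ≥ 0
3. 4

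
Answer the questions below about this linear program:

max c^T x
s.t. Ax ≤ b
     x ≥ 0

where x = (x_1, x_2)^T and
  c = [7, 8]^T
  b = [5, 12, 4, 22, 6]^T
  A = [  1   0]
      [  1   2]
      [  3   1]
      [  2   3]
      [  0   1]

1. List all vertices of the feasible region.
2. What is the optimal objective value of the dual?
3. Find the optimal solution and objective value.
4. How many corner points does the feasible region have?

1. (0, 0), (1.333, 0), (0, 4)
2. 32 (by strong duality, equal to the primal optimum)
3. x_1 = 0, x_2 = 4, z = 32
4. 3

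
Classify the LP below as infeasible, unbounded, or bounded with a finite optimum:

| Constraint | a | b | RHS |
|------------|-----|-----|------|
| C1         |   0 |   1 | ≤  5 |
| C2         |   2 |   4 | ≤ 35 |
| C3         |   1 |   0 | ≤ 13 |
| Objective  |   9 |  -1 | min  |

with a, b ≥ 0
The point (0, 5) satisfies every constraint, so the LP is feasible; the constraints give a ≤ 13 and b ≤ 5, which with a, b ≥ 0 keep the feasible region inside a bounded box. A feasible, bounded LP attains a finite optimum at a vertex.

Bounded optimum: z* = -5 at (0, 5).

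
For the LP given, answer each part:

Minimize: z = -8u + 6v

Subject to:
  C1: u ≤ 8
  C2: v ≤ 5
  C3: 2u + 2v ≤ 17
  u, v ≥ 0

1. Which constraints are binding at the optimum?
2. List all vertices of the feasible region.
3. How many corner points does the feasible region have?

1. C1, v ≥ 0
2. (0, 0), (8, 0), (8, 0.5), (3.5, 5), (0, 5)
3. 5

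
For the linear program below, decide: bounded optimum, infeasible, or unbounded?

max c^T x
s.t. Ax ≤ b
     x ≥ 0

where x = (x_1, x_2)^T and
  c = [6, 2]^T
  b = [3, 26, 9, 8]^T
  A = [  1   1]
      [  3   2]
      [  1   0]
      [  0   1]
The point (3, 0) satisfies every constraint, so the LP is feasible; the constraints give x_1 ≤ 9 and x_2 ≤ 8, which with x_1, x_2 ≥ 0 keep the feasible region inside a bounded box. A feasible, bounded LP attains a finite optimum at a vertex.

Evaluating z = 6x_1 + 2x_2 at each vertex:
  (0, 0): z = 0
  (3, 0): z = 18
  (0, 3): z = 6

Feasible with finite optimum z* = 18 at (3, 0).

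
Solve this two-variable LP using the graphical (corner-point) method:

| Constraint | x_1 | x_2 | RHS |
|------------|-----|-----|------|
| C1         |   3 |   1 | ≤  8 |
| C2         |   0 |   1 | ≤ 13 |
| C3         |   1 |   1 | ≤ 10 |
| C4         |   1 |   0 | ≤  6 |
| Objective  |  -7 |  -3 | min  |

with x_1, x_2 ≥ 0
Each vertex is the intersection of two constraint boundaries that also satisfies all remaining constraints:
  x_1 = 0 and x_2 = 0 → (0, 0)
  3x_1 + x_2 = 8 and x_2 = 0 → (2.667, 0)
  3x_1 + x_2 = 8 and x_1 = 0 → (0, 8)

Evaluating z = -7x_1 - 3x_2 at each vertex:
  (0, 0): z = 0
  (2.667, 0): z = -18.67
  (0, 8): z = -24

The minimum is at (0, 8) with z = -24.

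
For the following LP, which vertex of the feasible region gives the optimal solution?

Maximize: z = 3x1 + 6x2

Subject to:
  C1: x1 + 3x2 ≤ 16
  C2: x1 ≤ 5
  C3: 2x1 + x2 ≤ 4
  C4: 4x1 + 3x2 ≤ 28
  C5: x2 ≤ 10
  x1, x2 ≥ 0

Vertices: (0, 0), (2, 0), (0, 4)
Evaluating z = 3x1 + 6x2 at each vertex:
  (0, 0): z = 0
  (2, 0): z = 6
  (0, 4): z = 24

The largest value is z = 24, attained at (0, 4).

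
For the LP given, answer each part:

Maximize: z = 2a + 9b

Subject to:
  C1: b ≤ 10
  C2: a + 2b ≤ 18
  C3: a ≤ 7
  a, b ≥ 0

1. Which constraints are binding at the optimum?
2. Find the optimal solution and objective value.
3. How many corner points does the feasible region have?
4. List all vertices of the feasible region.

1. C2, a ≥ 0
2. a = 0, b = 9, z = 81
3. 4
4. (0, 0), (7, 0), (7, 5.5), (0, 9)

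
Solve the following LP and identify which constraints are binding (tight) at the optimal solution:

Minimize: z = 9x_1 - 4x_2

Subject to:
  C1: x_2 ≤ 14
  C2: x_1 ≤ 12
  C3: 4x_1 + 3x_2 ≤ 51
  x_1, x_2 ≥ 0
Optimal: x_1 = 0, x_2 = 14
Slack at optimum:
  C1: slack = 0 (binding)
  C2: slack = 12
  C3: slack = 9
  x_1 ≥ 0: x_1 = 0 (binding)
  x_2 ≥ 0: x_2 = 14
Binding constraints: C1, x_1 ≥ 0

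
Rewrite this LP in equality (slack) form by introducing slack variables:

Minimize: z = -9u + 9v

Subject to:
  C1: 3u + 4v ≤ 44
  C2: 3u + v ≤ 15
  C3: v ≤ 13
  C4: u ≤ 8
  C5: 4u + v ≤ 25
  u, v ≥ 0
min z = -9u + 9v

s.t.
  3u + 4v + s1 = 44
  3u + v + s2 = 15
  v + s3 = 13
  u + s4 = 8
  4u + v + s5 = 25
  u, v, s1, s2, s3, s4, s5 ≥ 0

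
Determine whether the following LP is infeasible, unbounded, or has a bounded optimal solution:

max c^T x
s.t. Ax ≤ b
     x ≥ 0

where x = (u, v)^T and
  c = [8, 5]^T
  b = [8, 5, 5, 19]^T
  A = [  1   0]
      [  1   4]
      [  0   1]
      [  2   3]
The point (5, 0) satisfies every constraint, so the LP is feasible; the constraints give u ≤ 8 and v ≤ 5, which with u, v ≥ 0 keep the feasible region inside a bounded box. A feasible, bounded LP attains a finite optimum at a vertex.

The LP has an optimal solution: (5, 0) with z = 40.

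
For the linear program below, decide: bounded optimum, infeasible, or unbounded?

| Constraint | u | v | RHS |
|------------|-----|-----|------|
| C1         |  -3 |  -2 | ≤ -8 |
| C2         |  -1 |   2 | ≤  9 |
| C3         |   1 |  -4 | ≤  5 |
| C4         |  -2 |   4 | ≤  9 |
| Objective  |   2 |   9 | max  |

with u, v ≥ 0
Feasible point: (2, 1) satisfies every constraint, so the LP is feasible.
Direction d = (2, 1): for each constraint row a, a·d ≤ 0 —
  (-3)(2) + (-2)(1) = -8 ≤ 0
  (-1)(2) + (2)(1) = 0 ≤ 0
  (1)(2) + (-4)(1) = -2 ≤ 0
  (-2)(2) + (4)(1) = 0 ≤ 0
and d ≥ 0, so (2, 1) + t·d stays feasible for every t ≥ 0. Along this ray z = 2u + 9v changes by 13 per unit t, so z → +∞.

Unbounded — the objective can increase without bound over the feasible region.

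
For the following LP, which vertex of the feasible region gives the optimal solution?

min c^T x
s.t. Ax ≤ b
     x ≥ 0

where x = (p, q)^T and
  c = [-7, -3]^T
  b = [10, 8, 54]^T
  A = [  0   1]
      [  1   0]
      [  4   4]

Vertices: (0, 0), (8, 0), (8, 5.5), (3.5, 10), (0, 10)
Evaluating z = -7p - 3q at each vertex:
  (0, 0): z = 0
  (8, 0): z = -56
  (8, 5.5): z = -72.5
  (3.5, 10): z = -54.5
  (0, 10): z = -30

The smallest value is z = -72.5, attained at (8, 5.5).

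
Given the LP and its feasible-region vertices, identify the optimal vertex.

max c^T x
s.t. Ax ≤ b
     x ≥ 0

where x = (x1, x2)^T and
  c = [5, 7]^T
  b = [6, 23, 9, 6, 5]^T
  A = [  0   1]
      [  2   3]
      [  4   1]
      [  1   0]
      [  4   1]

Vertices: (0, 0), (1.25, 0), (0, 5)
(0, 5) with z = 35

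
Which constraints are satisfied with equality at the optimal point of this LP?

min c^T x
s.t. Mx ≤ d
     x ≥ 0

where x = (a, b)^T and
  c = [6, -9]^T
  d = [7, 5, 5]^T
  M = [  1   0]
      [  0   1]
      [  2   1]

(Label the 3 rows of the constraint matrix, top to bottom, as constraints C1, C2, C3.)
Optimal: a = 0, b = 5
Binding: C2, C3, a ≥ 0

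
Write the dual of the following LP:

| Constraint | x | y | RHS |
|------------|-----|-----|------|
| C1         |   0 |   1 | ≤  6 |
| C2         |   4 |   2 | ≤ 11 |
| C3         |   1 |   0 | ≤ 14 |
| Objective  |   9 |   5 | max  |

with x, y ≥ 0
Minimize: z = 6y1 + 11y2 + 14y3

Subject to:
  C1: -4y2 - y3 ≤ -9
  C2: -y1 - 2y2 ≤ -5
  y1, y2, y3 ≥ 0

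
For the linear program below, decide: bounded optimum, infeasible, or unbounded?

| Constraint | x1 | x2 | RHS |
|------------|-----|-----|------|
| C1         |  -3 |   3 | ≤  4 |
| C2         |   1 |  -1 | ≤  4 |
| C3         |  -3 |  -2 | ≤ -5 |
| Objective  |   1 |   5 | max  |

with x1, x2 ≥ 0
Feasible point: (1, 1) satisfies every constraint, so the LP is feasible.
Direction d = (1, 1): for each constraint row a, a·d ≤ 0 —
  (-3)(1) + (3)(1) = 0 ≤ 0
  (1)(1) + (-1)(1) = 0 ≤ 0
  (-3)(1) + (-2)(1) = -5 ≤ 0
and d ≥ 0, so (1, 1) + t·d stays feasible for every t ≥ 0. Along this ray z = x1 + 5x2 changes by 6 per unit t, so z → +∞.

Unbounded — the objective can increase without bound over the feasible region.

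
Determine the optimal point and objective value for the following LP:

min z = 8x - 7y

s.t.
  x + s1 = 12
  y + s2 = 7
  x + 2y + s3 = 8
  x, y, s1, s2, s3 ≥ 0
x = 0, y = 4, z = -28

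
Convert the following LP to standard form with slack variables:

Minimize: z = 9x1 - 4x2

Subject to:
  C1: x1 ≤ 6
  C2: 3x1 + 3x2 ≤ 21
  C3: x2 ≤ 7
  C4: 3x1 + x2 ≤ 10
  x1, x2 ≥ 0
min z = 9x1 - 4x2

s.t.
  x1 + s1 = 6
  3x1 + 3x2 + s2 = 21
  x2 + s3 = 7
  3x1 + x2 + s4 = 10
  x1, x2, s1, s2, s3, s4 ≥ 0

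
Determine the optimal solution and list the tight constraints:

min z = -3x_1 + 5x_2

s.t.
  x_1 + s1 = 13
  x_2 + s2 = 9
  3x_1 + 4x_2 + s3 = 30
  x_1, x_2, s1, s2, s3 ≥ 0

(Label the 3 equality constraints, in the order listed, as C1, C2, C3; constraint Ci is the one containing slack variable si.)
Optimal: x_1 = 10, x_2 = 0
Slack at optimum:
  C1: slack = 3
  C2: slack = 9
  C3: slack = 0 (binding)
  x_1 ≥ 0: x_1 = 10
  x_2 ≥ 0: x_2 = 0 (binding)
Binding constraints: C3, x_2 ≥ 0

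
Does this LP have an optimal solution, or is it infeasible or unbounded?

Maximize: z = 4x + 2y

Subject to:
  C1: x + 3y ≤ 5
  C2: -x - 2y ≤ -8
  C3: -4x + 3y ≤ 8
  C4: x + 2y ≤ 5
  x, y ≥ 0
C4 requires x + 2y ≤ 5, while C2 (-x - 2y ≤ -8) is equivalent to x + 2y ≥ 8. Together they would need 8 ≤ x + 2y ≤ 5, which is impossible since 8 > 5. No point satisfies all constraints.

The feasible region is empty; the LP is infeasible.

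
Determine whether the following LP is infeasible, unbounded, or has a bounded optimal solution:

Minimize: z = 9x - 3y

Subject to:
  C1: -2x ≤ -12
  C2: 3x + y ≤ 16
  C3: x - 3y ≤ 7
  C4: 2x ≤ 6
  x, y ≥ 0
C4 requires 2x ≤ 6, while C1 (-2x ≤ -12) is equivalent to 2x ≥ 12. Together they would need 12 ≤ 2x ≤ 6, which is impossible since 12 > 6. No point satisfies all constraints.

Infeasible — the constraint set is empty.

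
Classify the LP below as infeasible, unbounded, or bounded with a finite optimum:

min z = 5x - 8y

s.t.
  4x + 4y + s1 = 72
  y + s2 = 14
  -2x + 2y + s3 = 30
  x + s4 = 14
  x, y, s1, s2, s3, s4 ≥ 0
The point (0, 14) satisfies every constraint, so the LP is feasible; the constraints give x ≤ 14 and y ≤ 14, which with x, y ≥ 0 keep the feasible region inside a bounded box. A feasible, bounded LP attains a finite optimum at a vertex.

Feasible with finite optimum z* = -112 at (0, 14).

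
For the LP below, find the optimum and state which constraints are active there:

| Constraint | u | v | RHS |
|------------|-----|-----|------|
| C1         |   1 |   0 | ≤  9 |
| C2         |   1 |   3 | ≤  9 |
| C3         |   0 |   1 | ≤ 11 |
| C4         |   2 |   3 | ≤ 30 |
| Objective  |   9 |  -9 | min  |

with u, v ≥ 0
Optimal: u = 0, v = 3
Binding: C2, u ≥ 0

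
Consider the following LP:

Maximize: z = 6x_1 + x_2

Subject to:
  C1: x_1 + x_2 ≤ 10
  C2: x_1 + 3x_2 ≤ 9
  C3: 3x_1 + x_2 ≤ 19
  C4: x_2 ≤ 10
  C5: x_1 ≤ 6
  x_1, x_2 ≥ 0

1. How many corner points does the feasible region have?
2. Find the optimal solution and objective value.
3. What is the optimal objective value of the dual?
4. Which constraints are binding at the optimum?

1. 4
2. x_1 = 6, x_2 = 1, z = 37
3. 37 (by strong duality, equal to the primal optimum)
4. C2, C3, C5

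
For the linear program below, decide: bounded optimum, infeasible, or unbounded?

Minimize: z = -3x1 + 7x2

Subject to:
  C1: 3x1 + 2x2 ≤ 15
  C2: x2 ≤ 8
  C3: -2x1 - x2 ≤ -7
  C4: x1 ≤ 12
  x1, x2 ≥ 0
The point (5, 0) satisfies every constraint, so the LP is feasible; the constraints give x1 ≤ 12 and x2 ≤ 8, which with x1, x2 ≥ 0 keep the feasible region inside a bounded box. A feasible, bounded LP attains a finite optimum at a vertex.

Evaluating z = -3x1 + 7x2 at each vertex:
  (3.5, 0): z = -10.5
  (5, 0): z = -15
  (0, 7.5): z = 52.5
  (0, 7): z = 49

The LP has an optimal solution: (5, 0) with z = -15.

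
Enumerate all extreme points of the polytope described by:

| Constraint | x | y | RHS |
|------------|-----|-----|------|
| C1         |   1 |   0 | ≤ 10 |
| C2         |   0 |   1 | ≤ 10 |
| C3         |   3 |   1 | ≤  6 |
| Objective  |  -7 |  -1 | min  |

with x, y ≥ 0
Each vertex is the intersection of two constraint boundaries that also satisfies all remaining constraints:
  x = 0 and y = 0 → (0, 0)
  3x + y = 6 and y = 0 → (2, 0)
  3x + y = 6 and x = 0 → (0, 6)

Vertices: (0, 0), (2, 0), (0, 6)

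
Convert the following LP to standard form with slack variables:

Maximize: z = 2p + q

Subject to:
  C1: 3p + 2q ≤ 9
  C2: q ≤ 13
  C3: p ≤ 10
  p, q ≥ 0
max z = 2p + q

s.t.
  3p + 2q + s1 = 9
  q + s2 = 13
  p + s3 = 10
  p, q, s1, s2, s3 ≥ 0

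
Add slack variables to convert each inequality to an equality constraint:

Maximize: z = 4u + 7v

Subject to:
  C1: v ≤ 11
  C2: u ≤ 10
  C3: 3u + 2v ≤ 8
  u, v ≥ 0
max z = 4u + 7v

s.t.
  v + s1 = 11
  u + s2 = 10
  3u + 2v + s3 = 8
  u, v, s1, s2, s3 ≥ 0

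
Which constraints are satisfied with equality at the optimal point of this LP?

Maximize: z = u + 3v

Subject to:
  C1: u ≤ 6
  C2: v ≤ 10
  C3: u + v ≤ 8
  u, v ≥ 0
Optimal: u = 0, v = 8
Binding: C3, u ≥ 0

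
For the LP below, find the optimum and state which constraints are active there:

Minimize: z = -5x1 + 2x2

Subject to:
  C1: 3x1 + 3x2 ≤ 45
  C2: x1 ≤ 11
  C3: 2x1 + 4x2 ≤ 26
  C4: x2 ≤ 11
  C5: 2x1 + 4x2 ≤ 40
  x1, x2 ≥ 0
Optimal: x1 = 11, x2 = 0
Slack at optimum:
  C1: slack = 12
  C2: slack = 0 (binding)
  C3: slack = 4
  C4: slack = 11
  C5: slack = 18
  x1 ≥ 0: x1 = 11
  x2 ≥ 0: x2 = 0 (binding)
Binding constraints: C2, x2 ≥ 0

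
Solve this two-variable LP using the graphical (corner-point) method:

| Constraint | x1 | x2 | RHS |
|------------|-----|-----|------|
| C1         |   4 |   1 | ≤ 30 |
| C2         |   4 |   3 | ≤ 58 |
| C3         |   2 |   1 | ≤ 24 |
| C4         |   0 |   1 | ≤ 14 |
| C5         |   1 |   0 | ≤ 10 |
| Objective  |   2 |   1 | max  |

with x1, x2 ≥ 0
x1 = 4, x2 = 14, z = 22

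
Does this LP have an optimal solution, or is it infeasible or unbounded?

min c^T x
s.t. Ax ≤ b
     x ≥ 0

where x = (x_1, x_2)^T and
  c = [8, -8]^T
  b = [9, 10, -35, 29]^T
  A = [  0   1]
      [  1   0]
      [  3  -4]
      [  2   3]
The point (0, 9) satisfies every constraint, so the LP is feasible; the constraints give x_1 ≤ 10 and x_2 ≤ 9, which with x_1, x_2 ≥ 0 keep the feasible region inside a bounded box. A feasible, bounded LP attains a finite optimum at a vertex.

Bounded optimum: z* = -72 at (0, 9).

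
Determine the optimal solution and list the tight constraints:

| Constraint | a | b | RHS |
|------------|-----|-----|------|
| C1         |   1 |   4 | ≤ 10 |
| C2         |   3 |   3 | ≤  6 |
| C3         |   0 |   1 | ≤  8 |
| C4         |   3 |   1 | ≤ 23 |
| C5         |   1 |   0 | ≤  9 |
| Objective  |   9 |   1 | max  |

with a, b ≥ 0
Optimal: a = 2, b = 0
Binding: C2, b ≥ 0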